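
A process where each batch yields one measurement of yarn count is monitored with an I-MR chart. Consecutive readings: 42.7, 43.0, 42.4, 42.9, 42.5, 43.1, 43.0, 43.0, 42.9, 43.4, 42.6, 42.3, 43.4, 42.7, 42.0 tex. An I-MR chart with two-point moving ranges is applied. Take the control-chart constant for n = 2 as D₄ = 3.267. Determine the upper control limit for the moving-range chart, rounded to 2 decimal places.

Moving ranges: 0.3, 0.6, 0.5, 0.4, 0.6, 0.1, 0.0, 0.1, 0.5, 0.8, 0.3, 1.1, 0.7, 0.7; M̄R̄ = 6.7000 / 14 = 0.4786
UCL_MR = D₄·M̄R̄ = 3.267 × 0.4786 = 1.5635

1.56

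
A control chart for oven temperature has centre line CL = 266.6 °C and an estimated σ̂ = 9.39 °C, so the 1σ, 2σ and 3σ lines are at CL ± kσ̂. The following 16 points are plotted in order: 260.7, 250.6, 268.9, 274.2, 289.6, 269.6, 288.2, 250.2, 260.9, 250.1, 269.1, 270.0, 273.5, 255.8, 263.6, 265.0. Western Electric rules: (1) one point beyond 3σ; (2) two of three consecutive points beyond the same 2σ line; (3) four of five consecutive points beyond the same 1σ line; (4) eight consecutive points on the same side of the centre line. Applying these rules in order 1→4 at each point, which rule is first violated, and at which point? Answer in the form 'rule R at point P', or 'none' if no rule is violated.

Zone of each point (C = within 1σ̂, B = 1σ̂–2σ̂, A = 2σ̂–3σ̂, * = beyond 3σ̂; sign = side of CL): 1:-C, 2:-B, 3:+C, 4:+C, 5:+A, 6:+C, 7:+A, 8:-B, 9:-C, 10:-B, 11:+C, 12:+C, 13:+C, 14:-B, 15:-C, 16:-C
Rule 2 (two of three consecutive points beyond the same 2σ limit) is satisfied at point 7.

rule 2 at point 7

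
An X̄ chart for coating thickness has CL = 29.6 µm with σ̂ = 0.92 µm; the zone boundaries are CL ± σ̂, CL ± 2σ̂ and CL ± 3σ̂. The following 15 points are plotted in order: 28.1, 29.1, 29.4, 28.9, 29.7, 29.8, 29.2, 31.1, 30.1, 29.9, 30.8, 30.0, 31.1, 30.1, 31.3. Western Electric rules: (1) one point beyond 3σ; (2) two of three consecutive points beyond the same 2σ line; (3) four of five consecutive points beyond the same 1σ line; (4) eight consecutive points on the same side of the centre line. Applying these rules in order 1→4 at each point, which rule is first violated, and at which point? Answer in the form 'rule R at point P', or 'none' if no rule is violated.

Zone of each point (C = within 1σ̂, B = 1σ̂–2σ̂, A = 2σ̂–3σ̂, * = beyond 3σ̂; sign = side of CL): 1:-B, 2:-C, 3:-C, 4:-C, 5:+C, 6:+C, 7:-C, 8:+B, 9:+C, 10:+C, 11:+B, 12:+C, 13:+B, 14:+C, 15:+B
Rule 4 (eight consecutive points on the same side of the centre line) is satisfied at point 15.

rule 4 at point 15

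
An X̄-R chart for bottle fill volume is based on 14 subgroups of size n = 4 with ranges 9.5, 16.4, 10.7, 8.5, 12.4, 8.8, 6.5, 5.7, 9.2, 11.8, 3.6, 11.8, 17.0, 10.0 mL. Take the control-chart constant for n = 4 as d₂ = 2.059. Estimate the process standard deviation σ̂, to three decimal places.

4.923

R̄ = (9.5 + 16.4 + 10.7 + 8.5 + 12.4 + 8.8 + 6.5 + 5.7 + 9.2 + 11.8 + 3.6 + 11.8 + 17.0 + 10.0) / 14 = 10.1357
σ̂ = R̄ / d₂ = 10.1357 / 2.059 = 4.9226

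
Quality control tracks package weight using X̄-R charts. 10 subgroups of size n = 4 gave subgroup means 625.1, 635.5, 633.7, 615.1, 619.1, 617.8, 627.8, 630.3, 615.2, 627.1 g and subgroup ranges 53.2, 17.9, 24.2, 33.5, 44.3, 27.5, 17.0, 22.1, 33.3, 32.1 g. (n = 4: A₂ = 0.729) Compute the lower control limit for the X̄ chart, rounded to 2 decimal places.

X̄̄ = (625.1 + 635.5 + 633.7 + 615.1 + 619.1 + 617.8 + 627.8 + 630.3 + 615.2 + 627.1) / 10 = 6246.7000 / 10 = 624.6700
R̄ = (53.2 + 17.9 + 24.2 + 33.5 + 44.3 + 27.5 + 17.0 + 22.1 + 33.3 + 32.1) / 10 = 305.1000 / 10 = 30.5100
LCL = X̄̄ − A₂·R̄ = 624.6700 − 0.729 × 30.5100 = 602.4282

602.43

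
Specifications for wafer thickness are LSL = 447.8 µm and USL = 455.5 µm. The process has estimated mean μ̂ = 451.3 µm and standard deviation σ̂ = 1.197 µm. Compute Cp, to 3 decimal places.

Cp = (USL − LSL) / (6σ̂) = (455.5 − 447.8) / (6 × 1.197) = 7.7000 / 7.1820 = 1.0721

1.072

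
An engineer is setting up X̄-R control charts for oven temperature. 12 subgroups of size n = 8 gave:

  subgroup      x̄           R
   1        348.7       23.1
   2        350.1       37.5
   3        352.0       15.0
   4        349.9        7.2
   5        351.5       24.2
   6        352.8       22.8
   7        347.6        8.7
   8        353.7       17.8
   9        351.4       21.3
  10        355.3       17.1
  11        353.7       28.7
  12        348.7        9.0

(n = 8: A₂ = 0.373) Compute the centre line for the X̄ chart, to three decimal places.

351.283

X̄̄ = (348.7 + 350.1 + 352.0 + 349.9 + 351.5 + 352.8 + 347.6 + 353.7 + 351.4 + 355.3 + 353.7 + 348.7) / 12 = 4215.4000 / 12 = 351.2833
CL = X̄̄ = 351.2833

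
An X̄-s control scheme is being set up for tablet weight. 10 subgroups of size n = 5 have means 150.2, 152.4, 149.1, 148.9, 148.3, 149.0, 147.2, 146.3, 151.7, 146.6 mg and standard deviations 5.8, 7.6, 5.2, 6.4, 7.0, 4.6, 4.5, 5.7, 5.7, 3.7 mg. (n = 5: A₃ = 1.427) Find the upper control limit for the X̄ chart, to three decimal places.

X̄̄ = (150.2 + 152.4 + 149.1 + 148.9 + 148.3 + 149.0 + 147.2 + 146.3 + 151.7 + 146.6) / 10 = 148.9700
s̄ = (5.8 + 7.6 + 5.2 + 6.4 + 7.0 + 4.6 + 4.5 + 5.7 + 5.7 + 3.7) / 10 = 5.6200
UCL = X̄̄ + A₃·s̄ = 148.9700 + 1.427 × 5.6200 = 156.9897

156.990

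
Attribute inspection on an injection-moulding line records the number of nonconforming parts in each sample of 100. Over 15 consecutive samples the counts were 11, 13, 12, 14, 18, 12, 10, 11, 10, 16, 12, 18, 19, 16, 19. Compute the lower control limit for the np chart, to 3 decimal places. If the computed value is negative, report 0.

3.636

p̄ = Σdᵢ / (k·n) = 211 / (15 × 100) = 0.14067
LCL = np̄ − 3·√(np̄(1−p̄)) = 14.0667 − 3 × 3.4768 = 3.6363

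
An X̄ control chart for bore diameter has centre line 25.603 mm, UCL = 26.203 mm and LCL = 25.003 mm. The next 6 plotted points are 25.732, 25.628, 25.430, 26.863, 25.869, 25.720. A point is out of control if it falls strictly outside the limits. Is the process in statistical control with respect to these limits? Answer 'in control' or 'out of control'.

out of control

Compare each point to [25.003, 26.203]: sample 4 = 26.863 > UCL.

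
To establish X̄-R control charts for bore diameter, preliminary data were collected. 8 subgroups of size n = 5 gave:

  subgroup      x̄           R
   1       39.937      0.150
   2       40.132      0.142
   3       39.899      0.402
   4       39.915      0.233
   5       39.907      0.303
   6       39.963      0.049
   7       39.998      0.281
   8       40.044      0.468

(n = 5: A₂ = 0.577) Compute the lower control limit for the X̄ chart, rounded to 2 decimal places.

X̄̄ = (39.937 + 40.132 + 39.899 + 39.915 + 39.907 + 39.963 + 39.998 + 40.044) / 8 = 319.7950 / 8 = 39.9744
R̄ = (0.150 + 0.142 + 0.402 + 0.233 + 0.303 + 0.049 + 0.281 + 0.468) / 8 = 2.0280 / 8 = 0.2535
LCL = X̄̄ − A₂·R̄ = 39.9744 − 0.577 × 0.2535 = 39.8281

39.83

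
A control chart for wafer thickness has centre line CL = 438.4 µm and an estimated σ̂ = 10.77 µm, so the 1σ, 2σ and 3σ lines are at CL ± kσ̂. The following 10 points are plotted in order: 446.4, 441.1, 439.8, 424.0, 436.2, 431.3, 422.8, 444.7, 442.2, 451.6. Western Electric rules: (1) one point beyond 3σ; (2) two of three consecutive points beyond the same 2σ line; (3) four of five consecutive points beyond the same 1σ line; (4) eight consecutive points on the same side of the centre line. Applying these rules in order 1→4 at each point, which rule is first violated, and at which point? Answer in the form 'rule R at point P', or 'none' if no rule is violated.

none

Zone of each point (C = within 1σ̂, B = 1σ̂–2σ̂, A = 2σ̂–3σ̂, * = beyond 3σ̂; sign = side of CL): 1:+C, 2:+C, 3:+C, 4:-B, 5:-C, 6:-C, 7:-B, 8:+C, 9:+C, 10:+B
No rule fires across all 10 points.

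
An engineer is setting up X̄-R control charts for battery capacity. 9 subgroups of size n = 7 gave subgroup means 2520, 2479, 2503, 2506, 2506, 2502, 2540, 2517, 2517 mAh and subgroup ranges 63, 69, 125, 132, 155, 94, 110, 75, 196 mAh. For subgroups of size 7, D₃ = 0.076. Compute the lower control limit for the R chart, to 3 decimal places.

R̄ = (63 + 69 + 125 + 132 + 155 + 94 + 110 + 75 + 196) / 9 = 1019.0000 / 9 = 113.2222
LCL_R = D₃·R̄ = 0.076 × 113.2222 = 8.6049

8.605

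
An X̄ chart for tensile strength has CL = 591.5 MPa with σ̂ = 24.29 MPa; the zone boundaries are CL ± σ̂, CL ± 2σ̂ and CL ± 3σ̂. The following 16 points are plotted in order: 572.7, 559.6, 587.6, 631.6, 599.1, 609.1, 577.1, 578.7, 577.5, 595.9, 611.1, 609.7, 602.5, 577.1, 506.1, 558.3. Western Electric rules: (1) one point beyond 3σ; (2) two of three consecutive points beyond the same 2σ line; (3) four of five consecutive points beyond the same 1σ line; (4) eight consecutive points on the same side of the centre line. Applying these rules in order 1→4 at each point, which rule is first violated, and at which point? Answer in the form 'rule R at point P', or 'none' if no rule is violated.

rule 1 at point 15

Zone of each point (C = within 1σ̂, B = 1σ̂–2σ̂, A = 2σ̂–3σ̂, * = beyond 3σ̂; sign = side of CL): 1:-C, 2:-B, 3:-C, 4:+B, 5:+C, 6:+C, 7:-C, 8:-C, 9:-C, 10:+C, 11:+C, 12:+C, 13:+C, 14:-C, 15:-*, 16:-B
Rule 1 (one point beyond the 3σ limits) is satisfied at point 15.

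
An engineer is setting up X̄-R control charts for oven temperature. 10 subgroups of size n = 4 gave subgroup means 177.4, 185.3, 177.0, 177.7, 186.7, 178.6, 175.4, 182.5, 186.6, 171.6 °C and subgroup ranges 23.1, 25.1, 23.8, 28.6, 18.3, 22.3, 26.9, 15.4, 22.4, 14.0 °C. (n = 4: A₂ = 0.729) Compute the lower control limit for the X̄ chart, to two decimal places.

X̄̄ = (177.4 + 185.3 + 177.0 + 177.7 + 186.7 + 178.6 + 175.4 + 182.5 + 186.6 + 171.6) / 10 = 1798.8000 / 10 = 179.8800
R̄ = (23.1 + 25.1 + 23.8 + 28.6 + 18.3 + 22.3 + 26.9 + 15.4 + 22.4 + 14.0) / 10 = 219.9000 / 10 = 21.9900
LCL = X̄̄ − A₂·R̄ = 179.8800 − 0.729 × 21.9900 = 163.8493

163.85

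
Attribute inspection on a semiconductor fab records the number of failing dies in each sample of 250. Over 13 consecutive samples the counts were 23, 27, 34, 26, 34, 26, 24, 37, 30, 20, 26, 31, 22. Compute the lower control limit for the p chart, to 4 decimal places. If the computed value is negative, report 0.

0.0512

p̄ = Σdᵢ / (k·n) = 360 / (13 × 250) = 0.11077
LCL = p̄ − 3·√(p̄(1−p̄)/n) = 0.11077 − 3 × 0.01985 = 0.05122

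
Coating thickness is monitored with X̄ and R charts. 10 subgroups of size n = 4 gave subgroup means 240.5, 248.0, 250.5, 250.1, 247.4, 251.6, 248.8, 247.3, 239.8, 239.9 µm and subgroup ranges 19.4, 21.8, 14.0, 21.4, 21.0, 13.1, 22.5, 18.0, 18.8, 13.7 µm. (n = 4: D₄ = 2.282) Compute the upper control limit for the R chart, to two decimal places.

R̄ = (19.4 + 21.8 + 14.0 + 21.4 + 21.0 + 13.1 + 22.5 + 18.0 + 18.8 + 13.7) / 10 = 183.7000 / 10 = 18.3700
UCL_R = D₄·R̄ = 2.282 × 18.3700 = 41.9203

41.92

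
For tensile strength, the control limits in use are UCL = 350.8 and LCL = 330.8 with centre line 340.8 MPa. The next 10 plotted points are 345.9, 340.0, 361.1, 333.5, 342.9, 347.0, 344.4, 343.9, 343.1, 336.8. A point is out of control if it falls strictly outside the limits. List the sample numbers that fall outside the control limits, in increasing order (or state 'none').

Compare each point to [330.8, 350.8]: sample 3 = 361.1 > UCL.

3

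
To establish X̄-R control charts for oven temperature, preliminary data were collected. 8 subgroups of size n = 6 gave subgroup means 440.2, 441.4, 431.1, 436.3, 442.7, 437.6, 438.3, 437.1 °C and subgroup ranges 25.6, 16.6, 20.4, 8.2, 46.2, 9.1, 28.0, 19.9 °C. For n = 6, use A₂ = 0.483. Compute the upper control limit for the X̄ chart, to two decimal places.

X̄̄ = (440.2 + 441.4 + 431.1 + 436.3 + 442.7 + 437.6 + 438.3 + 437.1) / 8 = 3504.7000 / 8 = 438.0875
R̄ = (25.6 + 16.6 + 20.4 + 8.2 + 46.2 + 9.1 + 28.0 + 19.9) / 8 = 174.0000 / 8 = 21.7500
UCL = X̄̄ + A₂·R̄ = 438.0875 + 0.483 × 21.7500 = 448.5927

448.59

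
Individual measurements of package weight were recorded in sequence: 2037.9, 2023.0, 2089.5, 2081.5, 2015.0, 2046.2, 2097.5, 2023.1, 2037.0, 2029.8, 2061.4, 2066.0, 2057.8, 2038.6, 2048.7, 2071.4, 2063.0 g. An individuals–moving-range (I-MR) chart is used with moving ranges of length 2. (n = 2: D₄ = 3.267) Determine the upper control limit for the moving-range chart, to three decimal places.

89.577

Moving ranges: 14.9, 66.5, 8.0, 66.5, 31.2, 51.3, 74.4, 13.9, 7.2, 31.6, 4.6, 8.2, 19.2, 10.1, 22.7, 8.4; M̄R̄ = 438.7000 / 16 = 27.4187
UCL_MR = D₄·M̄R̄ = 3.267 × 27.4187 = 89.5771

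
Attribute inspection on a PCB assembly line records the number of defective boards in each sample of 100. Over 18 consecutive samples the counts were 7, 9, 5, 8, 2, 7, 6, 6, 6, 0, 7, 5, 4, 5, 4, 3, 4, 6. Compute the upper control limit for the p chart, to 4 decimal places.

0.1190

p̄ = Σdᵢ / (k·n) = 94 / (18 × 100) = 0.05222
UCL = p̄ + 3·√(p̄(1−p̄)/n) = 0.05222 + 3 × √(0.05222×0.94778/100) = 0.05222 + 3 × 0.02225 = 0.11896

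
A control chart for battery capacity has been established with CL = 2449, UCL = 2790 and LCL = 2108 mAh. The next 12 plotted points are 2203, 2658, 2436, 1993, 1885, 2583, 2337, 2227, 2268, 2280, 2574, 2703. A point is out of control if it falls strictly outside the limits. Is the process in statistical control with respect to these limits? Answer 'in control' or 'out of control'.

Compare each point to [2108, 2790]: sample 4 = 1993 < LCL; sample 5 = 1885 < LCL.

out of control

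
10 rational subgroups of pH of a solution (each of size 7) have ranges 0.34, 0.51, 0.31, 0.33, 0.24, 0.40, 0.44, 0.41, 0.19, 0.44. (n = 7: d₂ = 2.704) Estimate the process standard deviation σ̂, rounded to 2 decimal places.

0.13

R̄ = (0.34 + 0.51 + 0.31 + 0.33 + 0.24 + 0.40 + 0.44 + 0.41 + 0.19 + 0.44) / 10 = 0.3610
σ̂ = R̄ / d₂ = 0.3610 / 2.704 = 0.1335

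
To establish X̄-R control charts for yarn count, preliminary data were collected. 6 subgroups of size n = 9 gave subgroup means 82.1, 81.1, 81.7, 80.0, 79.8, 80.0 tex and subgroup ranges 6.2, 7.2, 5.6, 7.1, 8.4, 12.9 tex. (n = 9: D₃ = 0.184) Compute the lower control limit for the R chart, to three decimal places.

1.454

R̄ = (6.2 + 7.2 + 5.6 + 7.1 + 8.4 + 12.9) / 6 = 47.4000 / 6 = 7.9000
LCL_R = D₃·R̄ = 0.184 × 7.9000 = 1.4536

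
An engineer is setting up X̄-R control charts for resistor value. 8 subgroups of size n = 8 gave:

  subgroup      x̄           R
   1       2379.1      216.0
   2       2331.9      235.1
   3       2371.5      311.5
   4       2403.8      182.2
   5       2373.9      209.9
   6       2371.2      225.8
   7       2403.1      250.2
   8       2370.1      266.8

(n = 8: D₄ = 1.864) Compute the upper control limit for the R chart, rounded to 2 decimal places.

442.12

R̄ = (216.0 + 235.1 + 311.5 + 182.2 + 209.9 + 225.8 + 250.2 + 266.8) / 8 = 1897.5000 / 8 = 237.1875
UCL_R = D₄·R̄ = 1.864 × 237.1875 = 442.1175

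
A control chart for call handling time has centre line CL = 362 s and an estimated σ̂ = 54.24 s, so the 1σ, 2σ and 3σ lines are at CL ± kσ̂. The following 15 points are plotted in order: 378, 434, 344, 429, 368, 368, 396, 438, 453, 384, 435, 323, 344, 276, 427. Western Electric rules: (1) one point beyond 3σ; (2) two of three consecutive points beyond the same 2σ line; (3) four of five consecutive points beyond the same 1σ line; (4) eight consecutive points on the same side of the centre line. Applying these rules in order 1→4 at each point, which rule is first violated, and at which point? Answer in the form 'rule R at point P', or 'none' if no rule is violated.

Zone of each point (C = within 1σ̂, B = 1σ̂–2σ̂, A = 2σ̂–3σ̂, * = beyond 3σ̂; sign = side of CL): 1:+C, 2:+B, 3:-C, 4:+B, 5:+C, 6:+C, 7:+C, 8:+B, 9:+B, 10:+C, 11:+B, 12:-C, 13:-C, 14:-B, 15:+B
Rule 4 (eight consecutive points on the same side of the centre line) is satisfied at point 11.

rule 4 at point 11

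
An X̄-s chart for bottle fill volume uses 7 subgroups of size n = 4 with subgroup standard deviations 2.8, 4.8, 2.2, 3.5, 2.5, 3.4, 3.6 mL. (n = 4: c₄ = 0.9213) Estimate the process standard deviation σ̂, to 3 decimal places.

3.535

s̄ = (2.8 + 4.8 + 2.2 + 3.5 + 2.5 + 3.4 + 3.6) / 7 = 3.2571
σ̂ = s̄ / c₄ = 3.2571 / 0.9213 = 3.5354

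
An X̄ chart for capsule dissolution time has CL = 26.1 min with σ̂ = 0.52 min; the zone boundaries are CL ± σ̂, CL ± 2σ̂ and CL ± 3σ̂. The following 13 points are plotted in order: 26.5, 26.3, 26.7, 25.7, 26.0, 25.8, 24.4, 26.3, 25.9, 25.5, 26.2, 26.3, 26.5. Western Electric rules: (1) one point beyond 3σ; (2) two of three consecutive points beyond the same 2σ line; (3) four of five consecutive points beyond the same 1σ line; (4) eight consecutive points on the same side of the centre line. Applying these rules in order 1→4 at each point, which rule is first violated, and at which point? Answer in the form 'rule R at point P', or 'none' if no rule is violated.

Zone of each point (C = within 1σ̂, B = 1σ̂–2σ̂, A = 2σ̂–3σ̂, * = beyond 3σ̂; sign = side of CL): 1:+C, 2:+C, 3:+B, 4:-C, 5:-C, 6:-C, 7:-*, 8:+C, 9:-C, 10:-B, 11:+C, 12:+C, 13:+C
Rule 1 (one point beyond the 3σ limits) is satisfied at point 7.

rule 1 at point 7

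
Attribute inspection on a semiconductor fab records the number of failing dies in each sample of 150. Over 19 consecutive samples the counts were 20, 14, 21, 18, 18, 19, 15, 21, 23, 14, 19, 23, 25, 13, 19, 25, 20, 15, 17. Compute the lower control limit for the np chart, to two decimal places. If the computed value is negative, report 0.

6.70

p̄ = Σdᵢ / (k·n) = 359 / (19 × 150) = 0.12596
LCL = np̄ − 3·√(np̄(1−p̄)) = 18.8947 − 3 × 4.0638 = 6.7033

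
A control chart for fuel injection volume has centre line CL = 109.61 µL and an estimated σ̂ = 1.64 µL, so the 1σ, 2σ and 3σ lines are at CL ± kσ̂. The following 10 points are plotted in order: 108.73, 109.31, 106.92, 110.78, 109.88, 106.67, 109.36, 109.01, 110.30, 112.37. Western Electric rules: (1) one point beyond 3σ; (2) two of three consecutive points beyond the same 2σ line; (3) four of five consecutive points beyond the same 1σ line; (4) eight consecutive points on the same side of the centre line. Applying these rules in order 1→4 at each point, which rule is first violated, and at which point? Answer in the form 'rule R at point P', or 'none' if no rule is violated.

Zone of each point (C = within 1σ̂, B = 1σ̂–2σ̂, A = 2σ̂–3σ̂, * = beyond 3σ̂; sign = side of CL): 1:-C, 2:-C, 3:-B, 4:+C, 5:+C, 6:-B, 7:-C, 8:-C, 9:+C, 10:+B
No rule fires across all 10 points.

none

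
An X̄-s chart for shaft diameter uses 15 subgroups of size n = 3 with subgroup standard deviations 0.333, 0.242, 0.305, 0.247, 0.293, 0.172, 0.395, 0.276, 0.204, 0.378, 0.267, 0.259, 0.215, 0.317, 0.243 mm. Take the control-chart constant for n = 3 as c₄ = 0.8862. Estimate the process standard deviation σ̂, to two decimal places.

0.31

s̄ = (0.333 + 0.242 + 0.305 + 0.247 + 0.293 + 0.172 + 0.395 + 0.276 + 0.204 + 0.378 + 0.267 + 0.259 + 0.215 + 0.317 + 0.243) / 15 = 0.2764
σ̂ = s̄ / c₄ = 0.2764 / 0.8862 = 0.3119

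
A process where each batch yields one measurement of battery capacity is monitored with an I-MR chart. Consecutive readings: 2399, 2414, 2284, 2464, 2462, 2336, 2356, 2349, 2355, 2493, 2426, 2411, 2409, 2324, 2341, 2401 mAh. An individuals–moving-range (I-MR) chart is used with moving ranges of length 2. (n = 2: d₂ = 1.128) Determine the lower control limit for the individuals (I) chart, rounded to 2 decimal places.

X̄ = (2399 + 2414 + 2284 + 2464 + 2462 + 2336 + 2356 + 2349 + 2355 + 2493 + 2426 + 2411 + 2409 + 2324 + 2341 + 2401) / 16 = 2389.0000
Moving ranges: 15, 130, 180, 2, 126, 20, 7, 6, 138, 67, 15, 2, 85, 17, 60; M̄R̄ = 870.0000 / 15 = 58.0000
LCL = X̄ − 3·M̄R̄/d₂ = 2389.0000 − 3 × 58.0000 / 1.128 = 2234.7447

2234.74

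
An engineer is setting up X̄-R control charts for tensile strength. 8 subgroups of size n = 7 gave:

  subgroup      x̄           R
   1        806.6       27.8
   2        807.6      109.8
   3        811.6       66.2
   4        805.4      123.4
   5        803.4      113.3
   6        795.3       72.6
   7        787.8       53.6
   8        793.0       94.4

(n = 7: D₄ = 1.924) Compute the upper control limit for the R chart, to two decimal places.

R̄ = (27.8 + 109.8 + 66.2 + 123.4 + 113.3 + 72.6 + 53.6 + 94.4) / 8 = 661.1000 / 8 = 82.6375
UCL_R = D₄·R̄ = 1.924 × 82.6375 = 158.9946

158.99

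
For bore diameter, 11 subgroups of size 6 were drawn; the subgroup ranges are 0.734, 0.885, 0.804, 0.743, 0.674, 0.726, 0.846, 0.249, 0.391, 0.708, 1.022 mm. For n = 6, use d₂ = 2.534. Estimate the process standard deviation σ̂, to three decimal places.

R̄ = (0.734 + 0.885 + 0.804 + 0.743 + 0.674 + 0.726 + 0.846 + 0.249 + 0.391 + 0.708 + 1.022) / 11 = 0.7075
σ̂ = R̄ / d₂ = 0.7075 / 2.534 = 0.2792

0.279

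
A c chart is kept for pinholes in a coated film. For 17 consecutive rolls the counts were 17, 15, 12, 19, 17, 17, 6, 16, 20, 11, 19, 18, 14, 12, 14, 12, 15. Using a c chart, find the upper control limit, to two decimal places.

c̄ = (17 + 15 + 12 + 19 + 17 + 17 + 6 + 16 + 20 + 11 + 19 + 18 + 14 + 12 + 14 + 12 + 15) / 17 = 254 / 17 = 14.9412
UCL = c̄ + 3√c̄ = 14.9412 + 3 × √14.9412 = 14.9412 + 3 × 3.8654 = 26.5373

26.54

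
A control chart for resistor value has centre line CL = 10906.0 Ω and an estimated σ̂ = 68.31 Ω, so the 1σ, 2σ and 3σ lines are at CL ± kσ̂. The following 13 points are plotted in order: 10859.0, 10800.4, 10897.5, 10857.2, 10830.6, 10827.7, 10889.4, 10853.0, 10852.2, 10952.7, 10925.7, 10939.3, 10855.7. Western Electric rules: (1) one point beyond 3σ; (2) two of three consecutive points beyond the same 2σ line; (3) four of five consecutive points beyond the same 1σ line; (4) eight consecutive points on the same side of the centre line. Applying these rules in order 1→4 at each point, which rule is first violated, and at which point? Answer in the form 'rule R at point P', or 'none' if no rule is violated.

Zone of each point (C = within 1σ̂, B = 1σ̂–2σ̂, A = 2σ̂–3σ̂, * = beyond 3σ̂; sign = side of CL): 1:-C, 2:-B, 3:-C, 4:-C, 5:-B, 6:-B, 7:-C, 8:-C, 9:-C, 10:+C, 11:+C, 12:+C, 13:-C
Rule 4 (eight consecutive points on the same side of the centre line) is satisfied at point 8.

rule 4 at point 8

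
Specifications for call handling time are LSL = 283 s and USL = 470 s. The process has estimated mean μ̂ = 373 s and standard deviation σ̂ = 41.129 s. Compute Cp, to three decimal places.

Cp = (USL − LSL) / (6σ̂) = (470 − 283) / (6 × 41.129) = 187.0000 / 246.7740 = 0.7578

0.758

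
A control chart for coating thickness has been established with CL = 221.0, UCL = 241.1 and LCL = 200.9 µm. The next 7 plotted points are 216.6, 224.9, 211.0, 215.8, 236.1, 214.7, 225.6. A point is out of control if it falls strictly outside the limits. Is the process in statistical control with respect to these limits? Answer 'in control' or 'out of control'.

All 7 points lie within [200.9, 241.1].

in control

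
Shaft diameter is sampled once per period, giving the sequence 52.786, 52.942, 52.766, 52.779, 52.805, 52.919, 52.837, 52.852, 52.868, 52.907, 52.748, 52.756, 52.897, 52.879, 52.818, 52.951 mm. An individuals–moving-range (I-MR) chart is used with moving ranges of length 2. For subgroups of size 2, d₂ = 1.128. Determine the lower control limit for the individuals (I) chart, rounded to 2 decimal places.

X̄ = (52.786 + 52.942 + 52.766 + 52.779 + 52.805 + 52.919 + 52.837 + 52.852 + 52.868 + 52.907 + 52.748 + 52.756 + 52.897 + 52.879 + 52.818 + 52.951) / 16 = 52.8444
Moving ranges: 0.156, 0.176, 0.013, 0.026, 0.114, 0.082, 0.015, 0.016, 0.039, 0.159, 0.008, 0.141, 0.018, 0.061, 0.133; M̄R̄ = 1.1570 / 15 = 0.0771
LCL = X̄ − 3·M̄R̄/d₂ = 52.8444 − 3 × 0.0771 / 1.128 = 52.6392

52.64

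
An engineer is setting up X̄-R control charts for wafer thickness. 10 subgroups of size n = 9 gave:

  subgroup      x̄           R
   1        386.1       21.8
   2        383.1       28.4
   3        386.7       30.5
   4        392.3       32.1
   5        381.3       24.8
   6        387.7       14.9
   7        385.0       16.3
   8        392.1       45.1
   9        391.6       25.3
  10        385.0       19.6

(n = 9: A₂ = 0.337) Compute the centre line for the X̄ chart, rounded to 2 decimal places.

X̄̄ = (386.1 + 383.1 + 386.7 + 392.3 + 381.3 + 387.7 + 385.0 + 392.1 + 391.6 + 385.0) / 10 = 3870.9000 / 10 = 387.0900
CL = X̄̄ = 387.0900

387.09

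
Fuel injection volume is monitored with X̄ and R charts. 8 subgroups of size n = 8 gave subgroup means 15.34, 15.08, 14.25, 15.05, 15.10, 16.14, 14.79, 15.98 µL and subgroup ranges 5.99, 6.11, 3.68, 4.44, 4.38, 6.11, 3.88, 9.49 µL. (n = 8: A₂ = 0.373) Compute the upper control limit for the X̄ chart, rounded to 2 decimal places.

17.27

X̄̄ = (15.34 + 15.08 + 14.25 + 15.05 + 15.10 + 16.14 + 14.79 + 15.98) / 8 = 121.7300 / 8 = 15.2163
R̄ = (5.99 + 6.11 + 3.68 + 4.44 + 4.38 + 6.11 + 3.88 + 9.49) / 8 = 44.0800 / 8 = 5.5100
UCL = X̄̄ + A₂·R̄ = 15.2163 + 0.373 × 5.5100 = 17.2715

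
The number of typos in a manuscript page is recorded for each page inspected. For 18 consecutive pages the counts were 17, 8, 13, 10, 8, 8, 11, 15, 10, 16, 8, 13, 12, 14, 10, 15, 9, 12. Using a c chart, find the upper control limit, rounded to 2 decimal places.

21.83

c̄ = (17 + 8 + 13 + 10 + 8 + 8 + 11 + 15 + 10 + 16 + 8 + 13 + 12 + 14 + 10 + 15 + 9 + 12) / 18 = 209 / 18 = 11.6111
UCL = c̄ + 3√c̄ = 11.6111 + 3 × √11.6111 = 11.6111 + 3 × 3.4075 = 21.8336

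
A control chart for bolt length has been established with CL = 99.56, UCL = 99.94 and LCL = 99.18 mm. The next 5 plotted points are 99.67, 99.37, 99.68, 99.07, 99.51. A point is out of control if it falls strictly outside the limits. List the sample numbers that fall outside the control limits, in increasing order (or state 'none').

4

Compare each point to [99.18, 99.94]: sample 4 = 99.07 < LCL.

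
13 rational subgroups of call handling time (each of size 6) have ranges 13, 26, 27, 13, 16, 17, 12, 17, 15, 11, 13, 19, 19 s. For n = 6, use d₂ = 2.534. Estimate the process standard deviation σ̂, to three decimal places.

6.618

R̄ = (13 + 26 + 27 + 13 + 16 + 17 + 12 + 17 + 15 + 11 + 13 + 19 + 19) / 13 = 16.7692
σ̂ = R̄ / d₂ = 16.7692 / 2.534 = 6.6177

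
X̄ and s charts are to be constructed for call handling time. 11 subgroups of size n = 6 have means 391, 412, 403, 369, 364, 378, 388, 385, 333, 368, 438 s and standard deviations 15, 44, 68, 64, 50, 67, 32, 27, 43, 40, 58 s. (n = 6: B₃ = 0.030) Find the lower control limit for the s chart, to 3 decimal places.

1.385

s̄ = (15 + 44 + 68 + 64 + 50 + 67 + 32 + 27 + 43 + 40 + 58) / 11 = 46.1818
LCL_s = B₃·s̄ = 0.030 × 46.1818 = 1.3855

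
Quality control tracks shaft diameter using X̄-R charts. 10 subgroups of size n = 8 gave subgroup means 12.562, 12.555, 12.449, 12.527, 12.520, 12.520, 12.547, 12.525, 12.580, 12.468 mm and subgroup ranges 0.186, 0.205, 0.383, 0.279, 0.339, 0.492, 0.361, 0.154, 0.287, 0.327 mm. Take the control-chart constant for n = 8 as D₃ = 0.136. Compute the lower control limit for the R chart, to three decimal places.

R̄ = (0.186 + 0.205 + 0.383 + 0.279 + 0.339 + 0.492 + 0.361 + 0.154 + 0.287 + 0.327) / 10 = 3.0130 / 10 = 0.3013
LCL_R = D₃·R̄ = 0.136 × 0.3013 = 0.0410

0.041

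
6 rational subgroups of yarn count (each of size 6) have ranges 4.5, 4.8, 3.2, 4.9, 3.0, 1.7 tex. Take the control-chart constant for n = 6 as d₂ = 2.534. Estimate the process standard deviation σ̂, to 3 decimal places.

1.454

R̄ = (4.5 + 4.8 + 3.2 + 4.9 + 3.0 + 1.7) / 6 = 3.6833
σ̂ = R̄ / d₂ = 3.6833 / 2.534 = 1.4536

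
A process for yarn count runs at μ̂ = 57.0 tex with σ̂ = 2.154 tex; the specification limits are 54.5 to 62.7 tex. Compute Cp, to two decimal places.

0.63

Cp = (USL − LSL) / (6σ̂) = (62.7 − 54.5) / (6 × 2.154) = 8.2000 / 12.9240 = 0.6345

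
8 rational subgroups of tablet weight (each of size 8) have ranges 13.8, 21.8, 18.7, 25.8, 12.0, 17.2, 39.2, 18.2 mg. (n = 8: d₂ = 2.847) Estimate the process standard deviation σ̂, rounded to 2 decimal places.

7.32

R̄ = (13.8 + 21.8 + 18.7 + 25.8 + 12.0 + 17.2 + 39.2 + 18.2) / 8 = 20.8375
σ̂ = R̄ / d₂ = 20.8375 / 2.847 = 7.3191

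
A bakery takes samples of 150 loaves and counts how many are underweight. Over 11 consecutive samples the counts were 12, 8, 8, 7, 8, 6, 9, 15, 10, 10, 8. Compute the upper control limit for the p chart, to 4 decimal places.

0.1199

p̄ = Σdᵢ / (k·n) = 101 / (11 × 150) = 0.06121
UCL = p̄ + 3·√(p̄(1−p̄)/n) = 0.06121 + 3 × √(0.06121×0.93879/150) = 0.06121 + 3 × 0.01957 = 0.11993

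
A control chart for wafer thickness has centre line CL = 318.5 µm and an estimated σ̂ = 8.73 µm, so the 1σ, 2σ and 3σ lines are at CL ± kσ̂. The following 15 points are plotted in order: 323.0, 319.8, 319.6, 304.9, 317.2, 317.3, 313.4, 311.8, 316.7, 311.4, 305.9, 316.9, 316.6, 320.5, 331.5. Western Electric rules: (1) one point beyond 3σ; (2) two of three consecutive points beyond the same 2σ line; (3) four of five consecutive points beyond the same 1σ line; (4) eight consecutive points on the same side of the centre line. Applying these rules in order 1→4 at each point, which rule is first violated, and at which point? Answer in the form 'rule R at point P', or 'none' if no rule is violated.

Zone of each point (C = within 1σ̂, B = 1σ̂–2σ̂, A = 2σ̂–3σ̂, * = beyond 3σ̂; sign = side of CL): 1:+C, 2:+C, 3:+C, 4:-B, 5:-C, 6:-C, 7:-C, 8:-C, 9:-C, 10:-C, 11:-B, 12:-C, 13:-C, 14:+C, 15:+B
Rule 4 (eight consecutive points on the same side of the centre line) is satisfied at point 11.

rule 4 at point 11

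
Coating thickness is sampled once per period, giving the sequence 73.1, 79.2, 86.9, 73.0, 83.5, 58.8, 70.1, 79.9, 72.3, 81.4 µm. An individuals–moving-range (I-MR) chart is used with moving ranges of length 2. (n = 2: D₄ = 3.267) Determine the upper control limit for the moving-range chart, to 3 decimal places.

36.554

Moving ranges: 6.1, 7.7, 13.9, 10.5, 24.7, 11.3, 9.8, 7.6, 9.1; M̄R̄ = 100.7000 / 9 = 11.1889
UCL_MR = D₄·M̄R̄ = 3.267 × 11.1889 = 36.5541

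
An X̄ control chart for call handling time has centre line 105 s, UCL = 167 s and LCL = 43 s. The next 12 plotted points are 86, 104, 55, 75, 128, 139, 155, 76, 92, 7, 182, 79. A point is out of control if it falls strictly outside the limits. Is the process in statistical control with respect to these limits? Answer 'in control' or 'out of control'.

Compare each point to [43, 167]: sample 10 = 7 < LCL; sample 11 = 182 > UCL.

out of control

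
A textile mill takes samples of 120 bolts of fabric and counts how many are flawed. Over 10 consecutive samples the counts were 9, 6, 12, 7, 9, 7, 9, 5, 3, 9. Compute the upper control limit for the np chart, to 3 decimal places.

p̄ = Σdᵢ / (k·n) = 76 / (10 × 120) = 0.06333
UCL = np̄ + 3·√(np̄(1−p̄)) = 7.6000 + 3 × √(7.6000×0.93667) = 7.6000 + 3 × 2.6681 = 15.6042

15.604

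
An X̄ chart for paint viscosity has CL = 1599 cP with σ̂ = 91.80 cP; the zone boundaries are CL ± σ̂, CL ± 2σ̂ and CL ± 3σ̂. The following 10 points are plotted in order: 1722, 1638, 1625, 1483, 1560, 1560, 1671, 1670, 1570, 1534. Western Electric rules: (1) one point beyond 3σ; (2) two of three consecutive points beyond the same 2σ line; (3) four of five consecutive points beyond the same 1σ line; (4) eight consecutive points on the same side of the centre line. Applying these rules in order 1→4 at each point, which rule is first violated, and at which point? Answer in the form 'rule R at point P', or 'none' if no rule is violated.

Zone of each point (C = within 1σ̂, B = 1σ̂–2σ̂, A = 2σ̂–3σ̂, * = beyond 3σ̂; sign = side of CL): 1:+B, 2:+C, 3:+C, 4:-B, 5:-C, 6:-C, 7:+C, 8:+C, 9:-C, 10:-C
No rule fires across all 10 points.

none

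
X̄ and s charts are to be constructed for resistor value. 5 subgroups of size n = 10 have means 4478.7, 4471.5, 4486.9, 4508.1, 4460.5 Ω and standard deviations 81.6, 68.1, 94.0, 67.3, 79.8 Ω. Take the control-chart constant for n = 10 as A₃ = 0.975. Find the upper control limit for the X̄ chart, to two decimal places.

4557.35

X̄̄ = (4478.7 + 4471.5 + 4486.9 + 4508.1 + 4460.5) / 5 = 4481.1400
s̄ = (81.6 + 68.1 + 94.0 + 67.3 + 79.8) / 5 = 78.1600
UCL = X̄̄ + A₃·s̄ = 4481.1400 + 0.975 × 78.1600 = 4557.3460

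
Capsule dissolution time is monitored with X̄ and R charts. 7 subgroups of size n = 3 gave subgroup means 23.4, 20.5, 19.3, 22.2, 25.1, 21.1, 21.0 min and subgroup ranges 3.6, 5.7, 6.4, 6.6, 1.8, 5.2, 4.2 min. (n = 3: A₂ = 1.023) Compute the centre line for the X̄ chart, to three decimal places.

X̄̄ = (23.4 + 20.5 + 19.3 + 22.2 + 25.1 + 21.1 + 21.0) / 7 = 152.6000 / 7 = 21.8000
CL = X̄̄ = 21.8000

21.800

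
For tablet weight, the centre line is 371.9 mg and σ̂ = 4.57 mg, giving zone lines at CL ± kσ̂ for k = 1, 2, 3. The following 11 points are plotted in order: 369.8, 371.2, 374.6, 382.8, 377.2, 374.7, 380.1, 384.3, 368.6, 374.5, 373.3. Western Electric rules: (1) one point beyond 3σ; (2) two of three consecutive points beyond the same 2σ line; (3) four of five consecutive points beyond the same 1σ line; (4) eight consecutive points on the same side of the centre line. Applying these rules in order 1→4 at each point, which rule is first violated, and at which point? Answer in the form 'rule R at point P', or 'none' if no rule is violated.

rule 3 at point 8

Zone of each point (C = within 1σ̂, B = 1σ̂–2σ̂, A = 2σ̂–3σ̂, * = beyond 3σ̂; sign = side of CL): 1:-C, 2:-C, 3:+C, 4:+A, 5:+B, 6:+C, 7:+B, 8:+A, 9:-C, 10:+C, 11:+C
Rule 3 (four of five consecutive points beyond the same 1σ limit) is satisfied at point 8.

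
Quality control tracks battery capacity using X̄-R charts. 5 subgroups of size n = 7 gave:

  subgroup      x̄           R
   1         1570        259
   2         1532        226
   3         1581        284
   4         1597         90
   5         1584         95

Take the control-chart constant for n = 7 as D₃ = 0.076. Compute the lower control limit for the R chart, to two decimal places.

14.50

R̄ = (259 + 226 + 284 + 90 + 95) / 5 = 954.0000 / 5 = 190.8000
LCL_R = D₃·R̄ = 0.076 × 190.8000 = 14.5008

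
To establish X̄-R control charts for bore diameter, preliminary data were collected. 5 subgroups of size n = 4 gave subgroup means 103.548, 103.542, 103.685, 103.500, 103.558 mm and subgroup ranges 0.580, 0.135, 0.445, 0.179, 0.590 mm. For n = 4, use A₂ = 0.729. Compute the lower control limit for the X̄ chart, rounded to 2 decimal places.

103.29

X̄̄ = (103.548 + 103.542 + 103.685 + 103.500 + 103.558) / 5 = 517.8330 / 5 = 103.5666
R̄ = (0.580 + 0.135 + 0.445 + 0.179 + 0.590) / 5 = 1.9290 / 5 = 0.3858
LCL = X̄̄ − A₂·R̄ = 103.5666 − 0.729 × 0.3858 = 103.2854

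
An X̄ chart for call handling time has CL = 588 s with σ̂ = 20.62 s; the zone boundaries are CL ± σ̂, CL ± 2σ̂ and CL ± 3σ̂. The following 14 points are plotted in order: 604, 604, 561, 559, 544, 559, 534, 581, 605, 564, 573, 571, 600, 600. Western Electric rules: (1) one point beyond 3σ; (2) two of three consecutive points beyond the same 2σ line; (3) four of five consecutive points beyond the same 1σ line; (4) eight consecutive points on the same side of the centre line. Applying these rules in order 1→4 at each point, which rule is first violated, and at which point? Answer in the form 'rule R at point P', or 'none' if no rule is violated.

rule 3 at point 6

Zone of each point (C = within 1σ̂, B = 1σ̂–2σ̂, A = 2σ̂–3σ̂, * = beyond 3σ̂; sign = side of CL): 1:+C, 2:+C, 3:-B, 4:-B, 5:-A, 6:-B, 7:-A, 8:-C, 9:+C, 10:-B, 11:-C, 12:-C, 13:+C, 14:+C
Rule 3 (four of five consecutive points beyond the same 1σ limit) is satisfied at point 6.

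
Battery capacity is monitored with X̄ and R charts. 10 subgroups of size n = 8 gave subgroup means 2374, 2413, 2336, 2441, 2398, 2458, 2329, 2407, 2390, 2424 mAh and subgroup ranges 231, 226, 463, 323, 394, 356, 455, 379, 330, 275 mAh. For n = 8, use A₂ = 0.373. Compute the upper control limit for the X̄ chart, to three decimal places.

X̄̄ = (2374 + 2413 + 2336 + 2441 + 2398 + 2458 + 2329 + 2407 + 2390 + 2424) / 10 = 23970.0000 / 10 = 2397.0000
R̄ = (231 + 226 + 463 + 323 + 394 + 356 + 455 + 379 + 330 + 275) / 10 = 3432.0000 / 10 = 343.2000
UCL = X̄̄ + A₂·R̄ = 2397.0000 + 0.373 × 343.2000 = 2525.0136

2525.014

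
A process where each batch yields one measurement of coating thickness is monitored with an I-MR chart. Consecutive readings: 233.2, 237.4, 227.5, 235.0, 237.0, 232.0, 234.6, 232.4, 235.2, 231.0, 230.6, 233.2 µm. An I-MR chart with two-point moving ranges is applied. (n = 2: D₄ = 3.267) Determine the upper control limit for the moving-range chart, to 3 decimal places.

Moving ranges: 4.2, 9.9, 7.5, 2.0, 5.0, 2.6, 2.2, 2.8, 4.2, 0.4, 2.6; M̄R̄ = 43.4000 / 11 = 3.9455
UCL_MR = D₄·M̄R̄ = 3.267 × 3.9455 = 12.8898

12.890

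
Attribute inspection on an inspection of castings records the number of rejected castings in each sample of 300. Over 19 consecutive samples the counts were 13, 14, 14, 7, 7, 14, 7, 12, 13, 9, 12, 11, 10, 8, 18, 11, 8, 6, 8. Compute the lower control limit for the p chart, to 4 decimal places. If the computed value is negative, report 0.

0.0034

p̄ = Σdᵢ / (k·n) = 202 / (19 × 300) = 0.03544
LCL = p̄ − 3·√(p̄(1−p̄)/n) = 0.03544 − 3 × 0.01067 = 0.00342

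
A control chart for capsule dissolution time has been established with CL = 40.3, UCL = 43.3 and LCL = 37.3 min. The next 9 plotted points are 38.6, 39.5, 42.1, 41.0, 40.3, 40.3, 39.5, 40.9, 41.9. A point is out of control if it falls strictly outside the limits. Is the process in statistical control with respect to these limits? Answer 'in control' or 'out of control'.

All 9 points lie within [37.3, 43.3].

in control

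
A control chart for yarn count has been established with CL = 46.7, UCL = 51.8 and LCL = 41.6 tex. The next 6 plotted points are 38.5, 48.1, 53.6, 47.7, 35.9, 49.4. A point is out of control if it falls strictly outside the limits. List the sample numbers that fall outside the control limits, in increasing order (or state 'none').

1, 3, 5

Compare each point to [41.6, 51.8]: sample 1 = 38.5 < LCL; sample 3 = 53.6 > UCL; sample 5 = 35.9 < LCL.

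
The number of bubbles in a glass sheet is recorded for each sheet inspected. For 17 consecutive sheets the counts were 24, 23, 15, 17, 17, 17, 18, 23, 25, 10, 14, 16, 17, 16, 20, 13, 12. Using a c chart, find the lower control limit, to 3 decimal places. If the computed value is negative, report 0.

c̄ = (24 + 23 + 15 + 17 + 17 + 17 + 18 + 23 + 25 + 10 + 14 + 16 + 17 + 16 + 20 + 13 + 12) / 17 = 297 / 17 = 17.4706
LCL = c̄ − 3√c̄ = 17.4706 − 3 × 4.1798 = 4.9312

4.931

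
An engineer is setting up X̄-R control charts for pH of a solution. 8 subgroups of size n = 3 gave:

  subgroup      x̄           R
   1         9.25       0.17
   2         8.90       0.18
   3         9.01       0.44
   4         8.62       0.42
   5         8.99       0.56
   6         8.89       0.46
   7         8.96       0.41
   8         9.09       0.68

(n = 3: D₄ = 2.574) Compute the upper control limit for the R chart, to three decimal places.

1.068

R̄ = (0.17 + 0.18 + 0.44 + 0.42 + 0.56 + 0.46 + 0.41 + 0.68) / 8 = 3.3200 / 8 = 0.4150
UCL_R = D₄·R̄ = 2.574 × 0.4150 = 1.0682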